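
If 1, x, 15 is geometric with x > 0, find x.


GM = √(1×15) = √15 = 3.873

GM = 3.873


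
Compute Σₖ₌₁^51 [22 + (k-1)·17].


aₙ = 22 + (51-1)×17 = 872
Sₙ = n(a₁+aₙ)/2 = 51×(22+872)/2
= 51×894/2 = 22797

S_51 = 22797


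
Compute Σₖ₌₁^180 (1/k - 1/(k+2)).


Telescoping with gap 2: two head and two tail terms survive.
= (1 + 1/2) - (1/181 + 1/182)
= 3/2 - 1/181 - 1/182 = 24525/16471

Sum = 24525/16471


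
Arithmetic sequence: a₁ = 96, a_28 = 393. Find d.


d = (aₙ - a₁)/(n-1)
= (393 - 96)/(28-1)
= 297/27 = 11

d = 11


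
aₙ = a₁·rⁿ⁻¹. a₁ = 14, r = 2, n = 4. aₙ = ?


aₙ = a₁·r^(n-1)
= 14×2^3
= 14×8
= 112

a_4 = 112


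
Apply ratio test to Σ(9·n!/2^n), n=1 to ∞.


aₙ = 9·n!/2^n
a_{n+1}/aₙ = (n+1)!/2^(n+1) × 2^n/n!  (constant 9 cancels)
= (n+1)/2
L = lim(n→∞) (n+1)/2 = ∞
L > 1 → series DIVERGES

Diverges (ratio test: L = ∞ > 1)


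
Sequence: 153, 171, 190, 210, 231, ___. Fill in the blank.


Pattern: triangular numbers: n(n+1)/2
Terms: 153, 171, 190, 210, 231
Next term = 253

Next term = 253


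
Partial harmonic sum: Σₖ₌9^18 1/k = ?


Σₖ₌9^18 1/k = 1/9 + 1/10 + 1/11 + 1/12 + 1/13 + 1/14 + 1/15 + 1/16 + 1/17 + 1/18
= 634871/816816
≈ 0.7773

Sum = 634871/816816 ≈ 0.7773


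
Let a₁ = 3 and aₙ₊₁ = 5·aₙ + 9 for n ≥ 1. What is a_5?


Computing step by step:
a_1 = 3
a_2 = 24
a_3 = 129
a_4 = 654
a_5 = 3279


a_5 = 3279


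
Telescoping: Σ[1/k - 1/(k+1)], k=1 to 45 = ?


Telescoping: adjacent terms cancel.
= 1/1 - 1/46
= 1 - 1/46 = 45/46

Sum = 45/46


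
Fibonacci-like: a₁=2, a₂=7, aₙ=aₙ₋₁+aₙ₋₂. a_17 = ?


Computing iteratively: 2, 7, 9, 16, 25, 41, 66, 107, 173, 280, 453, 733, ...
a_17 = 8129

a_17 = 8129


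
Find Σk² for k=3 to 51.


Σₖ₌3^51 k² = Σₖ₌₁^51 k² − Σₖ₌₁^2 k²
= 51·52·103/6 − 2·3·5/6
= 45526 − 5 = 45521

Σk² = 45521


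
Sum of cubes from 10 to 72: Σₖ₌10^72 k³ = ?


Σₖ₌10^72 k³ = [72·73/2]² − [9·10/2]²
= 6906384 − 2025 = 6904359

Σk³ = 6904359


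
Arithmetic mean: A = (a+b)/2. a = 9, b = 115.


AM = (9 + 115)/2 = 124/2 = 62

AM = 62


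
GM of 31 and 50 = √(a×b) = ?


GM = √(31×50) = √1550 = 39.37

GM = 39.37


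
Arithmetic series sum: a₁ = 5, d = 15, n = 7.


aₙ = 5 + (7-1)×15 = 95
Sₙ = n(a₁+aₙ)/2 = 7×(5+95)/2
= 7×100/2 = 350

S_7 = 350


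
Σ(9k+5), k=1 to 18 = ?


Σ(9k+5) = 9·Σk + 5·n
= 9·171 + 5·18
= 1539 + 90 = 1629

Σ = 1629


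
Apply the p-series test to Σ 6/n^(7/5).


p-series test: Σ c/n^p converges if p > 1, diverges if p ≤ 1 (constant c > 0 doesn't affect convergence).
p = 7/5
7/5 > 1 → CONVERGES

Converges (p = 7/5 > 1)


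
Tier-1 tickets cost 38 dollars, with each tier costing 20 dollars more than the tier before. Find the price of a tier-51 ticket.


aₙ = a₁ + (n-1)d
= 38 + (51-1)×20
= 38 + 1000
= 1038

a_51 = 1038


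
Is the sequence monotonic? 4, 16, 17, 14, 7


Differences: 12, 1, -3, -7
Difference at position 1 is +12 (> 0) but position 3 is -3 (< 0) — sequence both rises and falls
→ NOT monotonic

Not monotonic


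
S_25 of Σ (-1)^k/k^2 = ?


S = -1 + 1/4 - 1/9 + 1/16 - 1/25 + 1/36 - 1/49 + 1/64 ± ...
= -0.8232
(Full series converges to -π²/12 ≈ -0.8225)

S_25 = -0.8232


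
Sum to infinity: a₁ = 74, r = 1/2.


S∞ = a₁/(1-r) = 74/(1 - 1/2)
= 74/(1/2)
= 148

S∞ = 148


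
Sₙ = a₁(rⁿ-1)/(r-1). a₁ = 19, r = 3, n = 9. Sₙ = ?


Sₙ = 19×(3^9 - 1)/(3 - 1)
= 19×(19683 - 1)/2
= 19×19682/2
= 186979

S_9 = 186979


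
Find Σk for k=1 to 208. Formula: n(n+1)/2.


n(n+1)/2 = 208×209/2 = 43472/2 = 21736

Σk = 21736


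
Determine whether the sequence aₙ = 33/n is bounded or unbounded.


a₁ = 33, a₂ = 33/2, a₃ = 33/3, ...
0 < aₙ ≤ 33 for all n ≥ 1
Lower bound: 0, Upper bound: 33
The sequence IS bounded

Bounded (0 < aₙ ≤ 33)


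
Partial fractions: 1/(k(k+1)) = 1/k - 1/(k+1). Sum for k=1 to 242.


1/(k(k+1)) = 1/k - 1/(k+1) (partial fractions)
Telescoping: Σ = 1 - 1/243 = 242/243

Sum = 242/243


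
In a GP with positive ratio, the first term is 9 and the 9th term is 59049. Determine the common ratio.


r^(n-1) = aₙ/a₁
r^8 = 59049/9 = 6561
r = 6561^(1/8)
= ±3; taking r > 0 gives r = 3

r = 3


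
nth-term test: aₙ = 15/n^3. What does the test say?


lim(n→∞) 15/n^3 = 0
lim aₙ = 0 → nth-term test is INCONCLUSIVE
(Need other tests; this is actually a convergent p-series with p=3 > 1)

Inconclusive (lim aₙ = 0; need another test)


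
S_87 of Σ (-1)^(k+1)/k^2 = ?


S = 1 - 1/4 + 1/9 - 1/16 + 1/25 - 1/36 + 1/49 - 1/64 ± ...
= 0.8225
(Full series converges to +π²/12 ≈ +0.8225)

S_87 = 0.8225


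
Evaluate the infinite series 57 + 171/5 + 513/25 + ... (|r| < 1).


S∞ = a₁/(1-r) = 57/(1 - 3/5)
= 57/(2/5)
= 285/2

S∞ = 285/2


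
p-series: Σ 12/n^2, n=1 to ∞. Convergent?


p-series test: Σ c/n^p converges if p > 1, diverges if p ≤ 1 (constant c > 0 doesn't affect convergence).
p = 2
2 > 1 → CONVERGES

Converges (p = 2 > 1)


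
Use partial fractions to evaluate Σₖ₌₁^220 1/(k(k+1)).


1/(k(k+1)) = 1/k - 1/(k+1) (partial fractions)
Telescoping: Σ = 1 - 1/221 = 220/221

Sum = 220/221


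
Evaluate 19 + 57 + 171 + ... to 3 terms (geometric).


Sₙ = 19×(3^3 - 1)/(3 - 1)
= 19×(27 - 1)/2
= 19×26/2
= 247

S_3 = 247


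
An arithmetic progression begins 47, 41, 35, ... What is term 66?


aₙ = a₁ + (n-1)d
= 47 + (66-1)×-6
= 47 - 390
= -343

a_66 = -343


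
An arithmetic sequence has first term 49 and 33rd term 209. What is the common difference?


d = (aₙ - a₁)/(n-1)
= (209 - 49)/(33-1)
= 160/32 = 5

d = 5


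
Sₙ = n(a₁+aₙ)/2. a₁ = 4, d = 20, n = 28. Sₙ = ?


aₙ = 4 + (28-1)×20 = 544
Sₙ = n(a₁+aₙ)/2 = 28×(4+544)/2
= 28×548/2 = 7672

S_28 = 7672


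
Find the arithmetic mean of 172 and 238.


AM = (172 + 238)/2 = 410/2 = 205

AM = 205


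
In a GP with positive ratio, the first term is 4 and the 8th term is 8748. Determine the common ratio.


r^(n-1) = aₙ/a₁
r^7 = 8748/4 = 2187
r = 2187^(1/7)
= 3

r = 3


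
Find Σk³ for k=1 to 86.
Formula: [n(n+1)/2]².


n(n+1)/2 = 86×87/2 = 3741
Σk³ = 3741² = 13995081

Σk³ = 13995081


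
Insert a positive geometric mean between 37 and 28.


GM = √(37×28) = √1036 = 32.187

GM = 32.187


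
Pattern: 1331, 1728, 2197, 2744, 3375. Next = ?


Pattern: perfect cubes: n³
Terms: 1331, 1728, 2197, 2744, 3375
Next term = 4096

Next term = 4096


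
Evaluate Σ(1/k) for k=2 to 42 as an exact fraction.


Σₖ₌2^42 1/k = 1/2 + 1/3 + 1/4 + ... + 1/42
= 9464375460249419/2844937529085600
≈ 3.3267

Sum = 9464375460249419/2844937529085600 ≈ 3.3267


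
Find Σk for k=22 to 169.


Σₖ₌22^169 k = Σₖ₌₁^169 k − Σₖ₌₁^21 k
= 169·170/2 − 21·22/2
= 14365 − 231 = 14134

Σk = 14134


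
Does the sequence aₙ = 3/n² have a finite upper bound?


a₁ = 3, a₂ = 3/4, a₃ = 3/9, ...
0 < aₙ ≤ 3 for all n ≥ 1
The sequence IS bounded

Bounded (0 < aₙ ≤ 3)


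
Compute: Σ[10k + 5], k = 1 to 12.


Σ(10k+5) = 10·Σk + 5·n
= 10·78 + 5·12
= 780 + 60 = 840

Σ = 840


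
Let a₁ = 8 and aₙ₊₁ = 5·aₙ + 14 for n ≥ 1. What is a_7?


Computing step by step:
a_1 = 8
a_2 = 54
a_3 = 284
a_4 = 1434
a_5 = 7184
a_6 = 35934
a_7 = 179684


a_7 = 179684


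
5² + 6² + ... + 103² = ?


Σₖ₌5^103 k² = Σₖ₌₁^103 k² − Σₖ₌₁^4 k²
= 103·104·207/6 − 4·5·9/6
= 369564 − 30 = 369534

Σk² = 369534


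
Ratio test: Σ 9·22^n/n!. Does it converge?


aₙ = 9·22^n/n!
a_{n+1}/aₙ = 22^(n+1)/(n+1)! × n!/22^n  (constant 9 cancels)
= 22/(n+1)
L = lim(n→∞) 22/(n+1) = 0
L < 1 → series CONVERGES

Converges (ratio test: L = 0 < 1)


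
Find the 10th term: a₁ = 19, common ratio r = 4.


aₙ = a₁·r^(n-1)
= 19×4^9
= 19×262144
= 4980736

a_10 = 4980736


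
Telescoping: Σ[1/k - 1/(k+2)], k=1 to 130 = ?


Telescoping with gap 2: two head and two tail terms survive.
= (1 + 1/2) - (1/131 + 1/132)
= 3/2 - 1/131 - 1/132 = 25675/17292

Sum = 25675/17292


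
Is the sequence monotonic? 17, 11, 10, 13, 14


Differences: -6, -1, 3, 1
Difference at position 3 is +3 (> 0) but position 1 is -6 (< 0) — sequence both rises and falls
→ NOT monotonic

Not monotonic


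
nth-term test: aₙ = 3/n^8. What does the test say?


lim(n→∞) 3/n^8 = 0
lim aₙ = 0 → nth-term test is INCONCLUSIVE
(Need other tests; this is actually a convergent p-series with p=8 > 1)

Inconclusive (lim aₙ = 0; need another test)


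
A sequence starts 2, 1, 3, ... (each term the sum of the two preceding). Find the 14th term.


Computing iteratively: 2, 1, 3, 4, 7, 11, 18, 29, 47, 76, 123, 199, ...
a_14 = 521

a_14 = 521


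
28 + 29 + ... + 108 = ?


Σₖ₌28^108 k = Σₖ₌₁^108 k − Σₖ₌₁^27 k
= 108·109/2 − 27·28/2
= 5886 − 378 = 5508

Σk = 5508


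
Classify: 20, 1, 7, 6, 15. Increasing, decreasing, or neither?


Differences: -19, 6, -1, 9
Difference at position 2 is +6 (> 0) but position 1 is -19 (< 0) — sequence both rises and falls
→ NOT monotonic

Not monotonic


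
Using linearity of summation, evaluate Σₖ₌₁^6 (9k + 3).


Σ(9k+3) = 9·Σk + 3·n
= 9·21 + 3·6
= 189 + 18 = 207

Σ = 207


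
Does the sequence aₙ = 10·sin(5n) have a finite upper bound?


For all n, -1 ≤ sin(5n) ≤ 1, so -10 ≤ 10·sin(5n) ≤ 10
Lower bound: -10, Upper bound: 10
The sequence IS bounded

Bounded (-10 ≤ aₙ ≤ 10)


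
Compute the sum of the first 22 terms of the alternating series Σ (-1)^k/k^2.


S = -1 + 1/4 - 1/9 + 1/16 - 1/25 + 1/36 - 1/49 + 1/64 ± ...
= -0.8215
(Full series converges to -π²/12 ≈ -0.8225)

S_22 = -0.8215


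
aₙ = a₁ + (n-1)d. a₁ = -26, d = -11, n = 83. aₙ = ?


aₙ = a₁ + (n-1)d
= -26 + (83-1)×-11
= -26 - 902
= -928

a_83 = -928


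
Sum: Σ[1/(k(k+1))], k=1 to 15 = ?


1/(k(k+1)) = 1/k - 1/(k+1) (partial fractions)
Telescoping: Σ = 1 - 1/16 = 15/16

Sum = 15/16


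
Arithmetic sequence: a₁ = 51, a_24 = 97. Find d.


d = (aₙ - a₁)/(n-1)
= (97 - 51)/(24-1)
= 46/23 = 2

d = 2


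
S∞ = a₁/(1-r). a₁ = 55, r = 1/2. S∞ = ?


S∞ = a₁/(1-r) = 55/(1 - 1/2)
= 55/(1/2)
= 110

S∞ = 110


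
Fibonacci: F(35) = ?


Fibonacci sequence: 1, 1, 2, 3, 5, 8, 13, 21, 34, 55, 89, ...
F(35) = 9227465

F(35) = 9227465


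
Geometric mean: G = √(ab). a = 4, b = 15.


GM = √(4×15) = √60 = 7.746

GM = 7.746


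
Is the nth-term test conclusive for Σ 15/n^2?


lim(n→∞) 15/n^2 = 0
lim aₙ = 0 → nth-term test is INCONCLUSIVE
(Need other tests; this is actually a convergent p-series with p=2 > 1)

Inconclusive (lim aₙ = 0; need another test)


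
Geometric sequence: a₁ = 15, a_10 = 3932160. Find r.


r^(n-1) = aₙ/a₁
r^9 = 3932160/15 = 262144
r = 262144^(1/9)
= 4

r = 4


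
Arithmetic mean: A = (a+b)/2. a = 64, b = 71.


AM = (64 + 71)/2 = 135/2 = 67.5

AM = 67.5


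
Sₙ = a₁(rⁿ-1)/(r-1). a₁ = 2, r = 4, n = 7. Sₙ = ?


Sₙ = 2×(4^7 - 1)/(4 - 1)
= 2×(16384 - 1)/3
= 2×16383/3
= 10922

S_7 = 10922


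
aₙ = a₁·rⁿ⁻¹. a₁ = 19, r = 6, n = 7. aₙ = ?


aₙ = a₁·r^(n-1)
= 19×6^6
= 19×46656
= 886464

a_7 = 886464


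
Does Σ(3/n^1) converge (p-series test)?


p-series test: Σ c/n^p converges if p > 1, diverges if p ≤ 1 (constant c > 0 doesn't affect convergence).
p = 1
1 ≤ 1 → DIVERGES

Diverges (p = 1 ≤ 1)


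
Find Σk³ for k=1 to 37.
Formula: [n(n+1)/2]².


n(n+1)/2 = 37×38/2 = 703
Σk³ = 703² = 494209

Σk³ = 494209


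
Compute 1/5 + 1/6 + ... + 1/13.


Σₖ₌5^13 1/k = 1/5 + 1/6 + 1/7 + 1/8 + 1/9 + 1/10 + 1/11 + 1/12 + 1/13
= 395243/360360
≈ 1.0968

Sum = 395243/360360 ≈ 1.0968


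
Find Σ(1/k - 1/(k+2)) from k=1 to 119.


Telescoping with gap 2: two head and two tail terms survive.
= (1 + 1/2) - (1/120 + 1/121)
= 3/2 - 1/120 - 1/121 = 21539/14520

Sum = 21539/14520


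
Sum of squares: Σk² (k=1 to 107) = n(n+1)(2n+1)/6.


n = 107
n(n+1)(2n+1)/6 = 107×108×215/6
= 2484540/6 = 414090

Σk² = 414090


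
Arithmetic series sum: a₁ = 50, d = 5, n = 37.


aₙ = 50 + (37-1)×5 = 230
Sₙ = n(a₁+aₙ)/2 = 37×(50+230)/2
= 37×280/2 = 5180

S_37 = 5180


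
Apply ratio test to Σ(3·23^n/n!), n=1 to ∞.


aₙ = 3·23^n/n!
a_{n+1}/aₙ = 23^(n+1)/(n+1)! × n!/23^n  (constant 3 cancels)
= 23/(n+1)
L = lim(n→∞) 23/(n+1) = 0
L < 1 → series CONVERGES

Converges (ratio test: L = 0 < 1)


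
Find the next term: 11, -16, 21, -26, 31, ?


Pattern: alternating sign, magnitude arithmetic (d=5)
Terms: 11, -16, 21, -26, 31
Next term = -36

Next term = -36


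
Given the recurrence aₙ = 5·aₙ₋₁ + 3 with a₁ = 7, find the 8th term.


Computing step by step:
a_1 = 7
a_2 = 38
a_3 = 193
a_4 = 968
a_5 = 4843
a_6 = 24218
a_7 = 121093
a_8 = 605468


a_8 = 605468


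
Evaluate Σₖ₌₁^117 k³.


n(n+1)/2 = 117×118/2 = 6903
Σk³ = 6903² = 47651409

Σk³ = 47651409


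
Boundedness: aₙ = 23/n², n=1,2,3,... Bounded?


a₁ = 23, a₂ = 23/4, a₃ = 23/9, ...
0 < aₙ ≤ 23 for all n ≥ 1
The sequence IS bounded

Bounded (0 < aₙ ≤ 23)


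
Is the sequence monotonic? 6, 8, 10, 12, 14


Differences: 2, 2, 2, 2
All differences > 0 → strictly INCREASING

Monotonically increasing


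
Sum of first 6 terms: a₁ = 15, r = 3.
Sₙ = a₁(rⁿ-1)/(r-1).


Sₙ = 15×(3^6 - 1)/(3 - 1)
= 15×(729 - 1)/2
= 15×728/2
= 5460

S_6 = 5460


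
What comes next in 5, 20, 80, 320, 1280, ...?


Pattern: geometric (r=4)
Terms: 5, 20, 80, 320, 1280
Next term = 5120

Next term = 5120


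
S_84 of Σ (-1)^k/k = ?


S = -1 + 1/2 - 1/3 + 1/4 - 1/5 + 1/6 - 1/7 + 1/8 ± ...
= -0.6872
(Full series converges to -ln(2) ≈ -0.6931)

S_84 = -0.6872


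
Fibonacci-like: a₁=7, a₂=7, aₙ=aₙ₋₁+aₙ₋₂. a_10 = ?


Computing iteratively: 7, 7, 14, 21, 35, 56, 91, 147, 238, 385
a_10 = 385

a_10 = 385


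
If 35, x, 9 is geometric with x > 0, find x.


GM = √(35×9) = √315 = 17.7482

GM = 17.7482


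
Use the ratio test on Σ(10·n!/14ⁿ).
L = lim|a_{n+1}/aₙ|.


aₙ = 10·n!/14^n
a_{n+1}/aₙ = (n+1)!/14^(n+1) × 14^n/n!  (constant 10 cancels)
= (n+1)/14
L = lim(n→∞) (n+1)/14 = ∞
L > 1 → series DIVERGES

Diverges (ratio test: L = ∞ > 1)


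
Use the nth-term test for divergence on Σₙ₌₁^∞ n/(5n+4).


lim(n→∞) n/(5n+4) = 1/5 = 1/5  (divide numerator and denominator by n)
lim aₙ = 1/5 ≠ 0 → series DIVERGES

Diverges (lim aₙ = 1/5 ≠ 0)


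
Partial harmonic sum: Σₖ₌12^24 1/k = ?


Σₖ₌12^24 1/k = 1/12 + 1/13 + 1/14 + ... + 1/24
= 4048229831/5354228880
≈ 0.7561

Sum = 4048229831/5354228880 ≈ 0.7561


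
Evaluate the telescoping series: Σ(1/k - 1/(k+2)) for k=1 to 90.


Telescoping with gap 2: two head and two tail terms survive.
= (1 + 1/2) - (1/91 + 1/92)
= 3/2 - 1/91 - 1/92 = 12375/8372

Sum = 12375/8372


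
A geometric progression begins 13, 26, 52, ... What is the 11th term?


aₙ = a₁·r^(n-1)
= 13×2^10
= 13×1024
= 13312

a_11 = 13312


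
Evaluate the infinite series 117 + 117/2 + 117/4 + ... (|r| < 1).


S∞ = a₁/(1-r) = 117/(1 - 1/2)
= 117/(1/2)
= 234

S∞ = 234


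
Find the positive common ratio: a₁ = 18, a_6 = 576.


r^(n-1) = aₙ/a₁
r^5 = 576/18 = 32
r = 32^(1/5)
= 2

r = 2


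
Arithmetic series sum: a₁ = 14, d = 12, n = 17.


aₙ = 14 + (17-1)×12 = 206
Sₙ = n(a₁+aₙ)/2 = 17×(14+206)/2
= 17×220/2 = 1870

S_17 = 1870


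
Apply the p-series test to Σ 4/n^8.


p-series test: Σ c/n^p converges if p > 1, diverges if p ≤ 1 (constant c > 0 doesn't affect convergence).
p = 8
8 > 1 → CONVERGES

Converges (p = 8 > 1)


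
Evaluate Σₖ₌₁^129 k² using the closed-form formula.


n = 129
n(n+1)(2n+1)/6 = 129×130×259/6
= 4343430/6 = 723905

Σk² = 723905


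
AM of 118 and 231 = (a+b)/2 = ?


AM = (118 + 231)/2 = 349/2 = 174.5

AM = 174.5


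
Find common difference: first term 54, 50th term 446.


d = (aₙ - a₁)/(n-1)
= (446 - 54)/(50-1)
= 392/49 = 8

d = 8


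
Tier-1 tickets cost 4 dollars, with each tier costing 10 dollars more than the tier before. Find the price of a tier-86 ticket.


aₙ = a₁ + (n-1)d
= 4 + (86-1)×10
= 4 + 850
= 854

a_86 = 854


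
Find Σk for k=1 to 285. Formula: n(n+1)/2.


n(n+1)/2 = 285×286/2 = 81510/2 = 40755

Σk = 40755


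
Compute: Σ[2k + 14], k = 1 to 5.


Σ(2k+14) = 2·Σk + 14·n
= 2·15 + 14·5
= 30 + 70 = 100

Σ = 100


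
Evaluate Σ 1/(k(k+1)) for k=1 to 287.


1/(k(k+1)) = 1/k - 1/(k+1) (partial fractions)
Telescoping: Σ = 1 - 1/288 = 287/288

Sum = 287/288


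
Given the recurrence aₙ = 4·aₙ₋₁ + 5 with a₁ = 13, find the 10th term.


Computing step by step:
a_1 = 13
a_2 = 57
a_3 = 233
a_4 = 937
a_5 = 3753
a_6 = 15017
a_7 = 60073
a_8 = 240297
a_9 = 961193
a_10 = 3844777


a_10 = 3844777


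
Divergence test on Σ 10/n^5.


lim(n→∞) 10/n^5 = 0
lim aₙ = 0 → nth-term test is INCONCLUSIVE
(Need other tests; this is actually a convergent p-series with p=5 > 1)

Inconclusive (lim aₙ = 0; need another test)


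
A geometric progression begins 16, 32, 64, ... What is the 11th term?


aₙ = a₁·r^(n-1)
= 16×2^10
= 16×1024
= 16384

a_11 = 16384


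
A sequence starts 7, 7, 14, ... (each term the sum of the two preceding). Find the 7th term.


Computing iteratively: 7, 7, 14, 21, 35, 56, 91
a_7 = 91

a_7 = 91


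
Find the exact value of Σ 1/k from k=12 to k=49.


Σₖ₌12^49 1/k = 1/12 + 1/13 + 1/14 + ... + 1/49
= 4522522398000006949811/3099044504245996706400
≈ 1.4593

Sum = 4522522398000006949811/3099044504245996706400 ≈ 1.4593


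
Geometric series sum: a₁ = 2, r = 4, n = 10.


Sₙ = 2×(4^10 - 1)/(4 - 1)
= 2×(1048576 - 1)/3
= 2×1048575/3
= 699050

S_10 = 699050


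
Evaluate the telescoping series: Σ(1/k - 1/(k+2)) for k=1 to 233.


Telescoping with gap 2: two head and two tail terms survive.
= (1 + 1/2) - (1/234 + 1/235)
= 3/2 - 1/234 - 1/235 = 41008/27495

Sum = 41008/27495


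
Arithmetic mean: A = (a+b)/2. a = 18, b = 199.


AM = (18 + 199)/2 = 217/2 = 108.5

AM = 108.5


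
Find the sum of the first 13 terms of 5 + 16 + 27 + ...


aₙ = 5 + (13-1)×11 = 137
Sₙ = n(a₁+aₙ)/2 = 13×(5+137)/2
= 13×142/2 = 923

S_13 = 923


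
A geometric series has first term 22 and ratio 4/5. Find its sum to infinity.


S∞ = a₁/(1-r) = 22/(1 - 4/5)
= 22/(1/5)
= 110

S∞ = 110


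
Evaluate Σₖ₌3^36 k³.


Σₖ₌3^36 k³ = [36·37/2]² − [2·3/2]²
= 443556 − 9 = 443547

Σk³ = 443547


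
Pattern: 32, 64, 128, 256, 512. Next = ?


Pattern: powers of 2: 2ⁿ
Terms: 32, 64, 128, 256, 512
Next term = 1024

Next term = 1024


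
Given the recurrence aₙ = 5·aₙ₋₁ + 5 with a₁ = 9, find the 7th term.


Computing step by step:
a_1 = 9
a_2 = 50
a_3 = 255
a_4 = 1280
a_5 = 6405
a_6 = 32030
a_7 = 160155


a_7 = 160155


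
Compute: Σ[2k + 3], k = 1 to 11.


Σ(2k+3) = 2·Σk + 3·n
= 2·66 + 3·11
= 132 + 33 = 165

Σ = 165


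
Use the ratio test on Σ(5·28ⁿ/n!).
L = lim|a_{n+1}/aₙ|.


aₙ = 5·28^n/n!
a_{n+1}/aₙ = 28^(n+1)/(n+1)! × n!/28^n  (constant 5 cancels)
= 28/(n+1)
L = lim(n→∞) 28/(n+1) = 0
L < 1 → series CONVERGES

Converges (ratio test: L = 0 < 1)


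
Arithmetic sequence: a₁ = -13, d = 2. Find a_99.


aₙ = a₁ + (n-1)d
= -13 + (99-1)×2
= -13 + 196
= 183

a_99 = 183


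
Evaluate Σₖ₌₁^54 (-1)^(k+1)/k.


S = 1 - 1/2 + 1/3 - 1/4 + 1/5 - 1/6 + 1/7 - 1/8 ± ...
= 0.684
(Full series converges to +ln(2) ≈ +0.6931)

S_54 = 0.684


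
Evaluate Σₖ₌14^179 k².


Σₖ₌14^179 k² = Σₖ₌₁^179 k² − Σₖ₌₁^13 k²
= 179·180·359/6 − 13·14·27/6
= 1927830 − 819 = 1927011

Σk² = 1927011


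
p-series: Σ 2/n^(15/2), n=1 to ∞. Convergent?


p-series test: Σ c/n^p converges if p > 1, diverges if p ≤ 1 (constant c > 0 doesn't affect convergence).
p = 15/2
15/2 > 1 → CONVERGES

Converges (p = 15/2 > 1)


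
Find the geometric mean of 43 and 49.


GM = √(43×49) = √2107 = 45.9021

GM = 45.9021


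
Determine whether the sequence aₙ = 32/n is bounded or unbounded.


a₁ = 32, a₂ = 32/2, a₃ = 32/3, ...
0 < aₙ ≤ 32 for all n ≥ 1
Lower bound: 0, Upper bound: 32
The sequence IS bounded

Bounded (0 < aₙ ≤ 32)


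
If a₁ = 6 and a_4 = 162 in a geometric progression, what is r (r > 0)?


r^(n-1) = aₙ/a₁
r^3 = 162/6 = 27
r = 27^(1/3)
= 3

r = 3


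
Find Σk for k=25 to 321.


Σₖ₌25^321 k = Σₖ₌₁^321 k − Σₖ₌₁^24 k
= 321·322/2 − 24·25/2
= 51681 − 300 = 51381

Σk = 51381


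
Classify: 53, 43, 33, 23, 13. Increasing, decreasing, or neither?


Differences: -10, -10, -10, -10
All differences < 0 → strictly DECREASING

Monotonically decreasing


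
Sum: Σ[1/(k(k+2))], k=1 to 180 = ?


1/(k(k+2)) = (1/2)·(1/k - 1/(k+2)) (partial fractions)
Telescoping: Σ = (1/2)·(1 + 1/2 - 1/181 - 1/182) = 24525/32942

Sum = 24525/32942


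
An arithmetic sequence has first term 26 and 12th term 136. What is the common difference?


d = (aₙ - a₁)/(n-1)
= (136 - 26)/(12-1)
= 110/11 = 10

d = 10


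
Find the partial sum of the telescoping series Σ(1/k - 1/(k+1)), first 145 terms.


Telescoping: adjacent terms cancel.
= 1/1 - 1/146
= 1 - 1/146 = 145/146

Sum = 145/146


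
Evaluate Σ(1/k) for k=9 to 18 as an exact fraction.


Σₖ₌9^18 1/k = 1/9 + 1/10 + 1/11 + 1/12 + 1/13 + 1/14 + 1/15 + 1/16 + 1/17 + 1/18
= 634871/816816
≈ 0.7773

Sum = 634871/816816 ≈ 0.7773


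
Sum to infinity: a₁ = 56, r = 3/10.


S∞ = a₁/(1-r) = 56/(1 - 3/10)
= 56/(7/10)
= 80

S∞ = 80


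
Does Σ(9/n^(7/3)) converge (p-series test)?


p-series test: Σ c/n^p converges if p > 1, diverges if p ≤ 1 (constant c > 0 doesn't affect convergence).
p = 7/3
7/3 > 1 → CONVERGES

Converges (p = 7/3 > 1)


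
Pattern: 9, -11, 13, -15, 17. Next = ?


Pattern: alternating sign, magnitude arithmetic (d=2)
Terms: 9, -11, 13, -15, 17
Next term = -19

Next term = -19


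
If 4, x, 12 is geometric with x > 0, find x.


GM = √(4×12) = √48 = 6.9282

GM = 6.9282


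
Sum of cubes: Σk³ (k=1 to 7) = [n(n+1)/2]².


n(n+1)/2 = 7×8/2 = 28
Σk³ = 28² = 784

Σk³ = 784


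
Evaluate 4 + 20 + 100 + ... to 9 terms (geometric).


Sₙ = 4×(5^9 - 1)/(5 - 1)
= 4×(1953125 - 1)/4
= 4×1953124/4
= 1953124

S_9 = 1953124


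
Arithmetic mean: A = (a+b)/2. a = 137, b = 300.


AM = (137 + 300)/2 = 437/2 = 218.5

AM = 218.5


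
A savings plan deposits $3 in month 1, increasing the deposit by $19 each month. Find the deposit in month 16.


aₙ = a₁ + (n-1)d
= 3 + (16-1)×19
= 3 + 285
= 288

a_16 = 288


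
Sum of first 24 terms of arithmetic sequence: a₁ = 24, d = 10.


aₙ = 24 + (24-1)×10 = 254
Sₙ = n(a₁+aₙ)/2 = 24×(24+254)/2
= 24×278/2 = 3336

S_24 = 3336


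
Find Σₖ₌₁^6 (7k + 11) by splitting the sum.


Σ(7k+11) = 7·Σk + 11·n
= 7·21 + 11·6
= 147 + 66 = 213

Σ = 213


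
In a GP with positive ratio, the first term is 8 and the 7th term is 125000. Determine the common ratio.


r^(n-1) = aₙ/a₁
r^6 = 125000/8 = 15625
r = 15625^(1/6)
= ±5; taking r > 0 gives r = 5

r = 5


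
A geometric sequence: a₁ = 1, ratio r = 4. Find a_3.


aₙ = a₁·r^(n-1)
= 1×4^2
= 1×16
= 16

a_3 = 16


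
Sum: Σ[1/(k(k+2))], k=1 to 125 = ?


1/(k(k+2)) = (1/2)·(1/k - 1/(k+2)) (partial fractions)
Telescoping: Σ = (1/2)·(1 + 1/2 - 1/126 - 1/127) = 11875/16002

Sum = 11875/16002


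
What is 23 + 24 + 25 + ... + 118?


Σₖ₌23^118 k = Σₖ₌₁^118 k − Σₖ₌₁^22 k
= 118·119/2 − 22·23/2
= 7021 − 253 = 6768

Σk = 6768


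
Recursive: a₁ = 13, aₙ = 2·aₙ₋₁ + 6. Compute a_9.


Computing step by step:
a_1 = 13
a_2 = 32
a_3 = 70
a_4 = 146
a_5 = 298
a_6 = 602
a_7 = 1210
a_8 = 2426
a_9 = 4858


a_9 = 4858


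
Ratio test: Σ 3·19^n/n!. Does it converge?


aₙ = 3·19^n/n!
a_{n+1}/aₙ = 19^(n+1)/(n+1)! × n!/19^n  (constant 3 cancels)
= 19/(n+1)
L = lim(n→∞) 19/(n+1) = 0
L < 1 → series CONVERGES

Converges (ratio test: L = 0 < 1)


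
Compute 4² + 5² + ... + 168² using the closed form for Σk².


Σₖ₌4^168 k² = Σₖ₌₁^168 k² − Σₖ₌₁^3 k²
= 168·169·337/6 − 3·4·7/6
= 1594684 − 14 = 1594670

Σk² = 1594670


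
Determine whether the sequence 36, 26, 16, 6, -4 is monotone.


Differences: -10, -10, -10, -10
All differences < 0 → strictly DECREASING

Monotonically decreasing


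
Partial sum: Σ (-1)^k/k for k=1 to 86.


S = -1 + 1/2 - 1/3 + 1/4 - 1/5 + 1/6 - 1/7 + 1/8 ± ...
= -0.6874
(Full series converges to -ln(2) ≈ -0.6931)

S_86 = -0.6874


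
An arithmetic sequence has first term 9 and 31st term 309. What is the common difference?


d = (aₙ - a₁)/(n-1)
= (309 - 9)/(31-1)
= 300/30 = 10

d = 10


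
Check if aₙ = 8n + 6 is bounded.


aₙ = 8n + 6 → as n→∞, aₙ→∞
No finite upper bound exists
The sequence is UNBOUNDED

Unbounded (aₙ → ∞ as n → ∞)


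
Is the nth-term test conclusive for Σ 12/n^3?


lim(n→∞) 12/n^3 = 0
lim aₙ = 0 → nth-term test is INCONCLUSIVE
(Need other tests; this is actually a convergent p-series with p=3 > 1)

Inconclusive (lim aₙ = 0; need another test)


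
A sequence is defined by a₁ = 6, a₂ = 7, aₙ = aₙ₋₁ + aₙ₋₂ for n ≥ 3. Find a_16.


Computing iteratively: 6, 7, 13, 20, 33, 53, 86, 139, 225, 364, 589, 953, ...
a_16 = 6532

a_16 = 6532


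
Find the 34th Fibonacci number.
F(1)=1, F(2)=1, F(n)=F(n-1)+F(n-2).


Fibonacci sequence: 1, 1, 2, 3, 5, 8, 13, 21, 34, 55, 89, ...
F(34) = 5702887

F(34) = 5702887


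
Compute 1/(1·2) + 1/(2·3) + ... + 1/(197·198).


1/(k(k+1)) = 1/k - 1/(k+1) (partial fractions)
Telescoping: Σ = 1 - 1/198 = 197/198

Sum = 197/198


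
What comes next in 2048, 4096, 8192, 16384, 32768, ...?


Pattern: powers of 2: 2ⁿ
Terms: 2048, 4096, 8192, 16384, 32768
Next term = 65536

Next term = 65536


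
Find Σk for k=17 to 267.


Σₖ₌17^267 k = Σₖ₌₁^267 k − Σₖ₌₁^16 k
= 267·268/2 − 16·17/2
= 35778 − 136 = 35642

Σk = 35642


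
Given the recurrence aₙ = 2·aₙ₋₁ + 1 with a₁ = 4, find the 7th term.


Computing step by step:
a_1 = 4
a_2 = 9
a_3 = 19
a_4 = 39
a_5 = 79
a_6 = 159
a_7 = 319


a_7 = 319


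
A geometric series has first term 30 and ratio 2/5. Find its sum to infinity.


S∞ = a₁/(1-r) = 30/(1 - 2/5)
= 30/(3/5)
= 50

S∞ = 50


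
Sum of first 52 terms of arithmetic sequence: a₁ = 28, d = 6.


aₙ = 28 + (52-1)×6 = 334
Sₙ = n(a₁+aₙ)/2 = 52×(28+334)/2
= 52×362/2 = 9412

S_52 = 9412


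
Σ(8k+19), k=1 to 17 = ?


Σ(8k+19) = 8·Σk + 19·n
= 8·153 + 19·17
= 1224 + 323 = 1547

Σ = 1547


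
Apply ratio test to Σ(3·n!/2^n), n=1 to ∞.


aₙ = 3·n!/2^n
a_{n+1}/aₙ = (n+1)!/2^(n+1) × 2^n/n!  (constant 3 cancels)
= (n+1)/2
L = lim(n→∞) (n+1)/2 = ∞
L > 1 → series DIVERGES

Diverges (ratio test: L = ∞ > 1)


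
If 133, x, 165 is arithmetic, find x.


AM = (133 + 165)/2 = 298/2 = 149

AM = 149


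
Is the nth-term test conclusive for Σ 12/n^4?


lim(n→∞) 12/n^4 = 0
lim aₙ = 0 → nth-term test is INCONCLUSIVE
(Need other tests; this is actually a convergent p-series with p=4 > 1)

Inconclusive (lim aₙ = 0; need another test)


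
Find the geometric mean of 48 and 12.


GM = √(48×12) = √576 = 24

GM = 24


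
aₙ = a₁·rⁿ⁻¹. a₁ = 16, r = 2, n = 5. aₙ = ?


aₙ = a₁·r^(n-1)
= 16×2^4
= 16×16
= 256

a_5 = 256


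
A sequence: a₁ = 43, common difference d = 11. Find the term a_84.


aₙ = a₁ + (n-1)d
= 43 + (84-1)×11
= 43 + 913
= 956

a_84 = 956


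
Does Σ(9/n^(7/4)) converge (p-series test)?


p-series test: Σ c/n^p converges if p > 1, diverges if p ≤ 1 (constant c > 0 doesn't affect convergence).
p = 7/4
7/4 > 1 → CONVERGES

Converges (p = 7/4 > 1)


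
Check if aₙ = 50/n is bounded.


a₁ = 50, a₂ = 50/2, a₃ = 50/3, ...
0 < aₙ ≤ 50 for all n ≥ 1
Lower bound: 0, Upper bound: 50
The sequence IS bounded

Bounded (0 < aₙ ≤ 50)


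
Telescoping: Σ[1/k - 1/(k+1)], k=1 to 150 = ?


Telescoping: adjacent terms cancel.
= 1/1 - 1/151
= 1 - 1/151 = 150/151

Sum = 150/151


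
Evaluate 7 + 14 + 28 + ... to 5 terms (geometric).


Sₙ = 7×(2^5 - 1)/(2 - 1)
= 7×(32 - 1)/1
= 7×31/1
= 217

S_5 = 217


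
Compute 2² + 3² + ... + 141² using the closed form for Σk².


Σₖ₌2^141 k² = Σₖ₌₁^141 k² − Σₖ₌₁^1 k²
= 141·142·283/6 − 1·2·3/6
= 944371 − 1 = 944370

Σk² = 944370


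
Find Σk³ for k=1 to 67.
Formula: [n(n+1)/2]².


n(n+1)/2 = 67×68/2 = 2278
Σk³ = 2278² = 5189284

Σk³ = 5189284


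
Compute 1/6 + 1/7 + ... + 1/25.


Σₖ₌6^25 1/k = 1/6 + 1/7 + 1/8 + ... + 1/25
= 13676707007/8923714800
≈ 1.5326

Sum = 13676707007/8923714800 ≈ 1.5326


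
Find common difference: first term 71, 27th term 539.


d = (aₙ - a₁)/(n-1)
= (539 - 71)/(27-1)
= 468/26 = 18

d = 18


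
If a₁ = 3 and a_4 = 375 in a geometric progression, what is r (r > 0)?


r^(n-1) = aₙ/a₁
r^3 = 375/3 = 125
r = 125^(1/3)
= 5

r = 5


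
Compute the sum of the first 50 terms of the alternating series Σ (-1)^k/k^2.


S = -1 + 1/4 - 1/9 + 1/16 - 1/25 + 1/36 - 1/49 + 1/64 ± ...
= -0.8223
(Full series converges to -π²/12 ≈ -0.8225)

S_50 = -0.8223


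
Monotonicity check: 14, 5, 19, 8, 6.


Differences: -9, 14, -11, -2
Difference at position 2 is +14 (> 0) but position 1 is -9 (< 0) — sequence both rises and falls
→ NOT monotonic

Not monotonic


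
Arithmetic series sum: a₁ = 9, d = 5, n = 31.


aₙ = 9 + (31-1)×5 = 159
Sₙ = n(a₁+aₙ)/2 = 31×(9+159)/2
= 31×168/2 = 2604

S_31 = 2604


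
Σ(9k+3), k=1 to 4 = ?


Σ(9k+3) = 9·Σk + 3·n
= 9·10 + 3·4
= 90 + 12 = 102

Σ = 102


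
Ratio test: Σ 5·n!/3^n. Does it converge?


aₙ = 5·n!/3^n
a_{n+1}/aₙ = (n+1)!/3^(n+1) × 3^n/n!  (constant 5 cancels)
= (n+1)/3
L = lim(n→∞) (n+1)/3 = ∞
L > 1 → series DIVERGES

Diverges (ratio test: L = ∞ > 1)


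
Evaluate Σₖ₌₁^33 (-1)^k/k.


S = -1 + 1/2 - 1/3 + 1/4 - 1/5 + 1/6 - 1/7 + 1/8 ± ...
= -0.7081
(Full series converges to -ln(2) ≈ -0.6931)

S_33 = -0.7081


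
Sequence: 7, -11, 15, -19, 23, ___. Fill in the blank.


Pattern: alternating sign, magnitude arithmetic (d=4)
Terms: 7, -11, 15, -19, 23
Next term = -27

Next term = -27


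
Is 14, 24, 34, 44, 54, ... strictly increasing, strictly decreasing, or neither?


Differences: 10, 10, 10, 10
All differences > 0 → strictly INCREASING

Monotonically increasing


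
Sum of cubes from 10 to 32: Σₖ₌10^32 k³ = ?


Σₖ₌10^32 k³ = [32·33/2]² − [9·10/2]²
= 278784 − 2025 = 276759

Σk³ = 276759


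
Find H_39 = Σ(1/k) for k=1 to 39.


H_39 = 1/1 + 1/2 + 1/3 + ... + 1/39
= 2066035355155033/485721041551200
≈ 4.2535

H_39 = 2066035355155033/485721041551200 ≈ 4.2535


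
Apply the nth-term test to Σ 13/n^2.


lim(n→∞) 13/n^2 = 0
lim aₙ = 0 → nth-term test is INCONCLUSIVE
(Need other tests; this is actually a convergent p-series with p=2 > 1)

Inconclusive (lim aₙ = 0; need another test)


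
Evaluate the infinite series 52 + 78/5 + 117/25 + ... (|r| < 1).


S∞ = a₁/(1-r) = 52/(1 - 3/10)
= 52/(7/10)
= 520/7

S∞ = 520/7


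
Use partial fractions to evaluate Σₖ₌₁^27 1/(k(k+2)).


1/(k(k+2)) = (1/2)·(1/k - 1/(k+2)) (partial fractions)
Telescoping: Σ = (1/2)·(1 + 1/2 - 1/28 - 1/29) = 1161/1624

Sum = 1161/1624


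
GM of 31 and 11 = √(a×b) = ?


GM = √(31×11) = √341 = 18.4662

GM = 18.4662


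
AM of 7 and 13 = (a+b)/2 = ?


AM = (7 + 13)/2 = 20/2 = 10

AM = 10


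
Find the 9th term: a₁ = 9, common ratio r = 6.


aₙ = a₁·r^(n-1)
= 9×6^8
= 9×1679616
= 15116544

a_9 = 15116544


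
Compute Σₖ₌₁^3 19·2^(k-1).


Sₙ = 19×(2^3 - 1)/(2 - 1)
= 19×(8 - 1)/1
= 19×7/1
= 133

S_3 = 133


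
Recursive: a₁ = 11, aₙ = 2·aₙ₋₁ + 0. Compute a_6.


Computing step by step:
a_1 = 11
a_2 = 22
a_3 = 44
a_4 = 88
a_5 = 176
a_6 = 352


a_6 = 352


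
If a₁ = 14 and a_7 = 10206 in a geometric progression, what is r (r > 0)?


r^(n-1) = aₙ/a₁
r^6 = 10206/14 = 729
r = 729^(1/6)
= ±3; taking r > 0 gives r = 3

r = 3


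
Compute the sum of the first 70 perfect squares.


n = 70
n(n+1)(2n+1)/6 = 70×71×141/6
= 700770/6 = 116795

Σk² = 116795


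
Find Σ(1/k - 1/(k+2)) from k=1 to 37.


Telescoping with gap 2: two head and two tail terms survive.
= (1 + 1/2) - (1/38 + 1/39)
= 3/2 - 1/38 - 1/39 = 1073/741

Sum = 1073/741


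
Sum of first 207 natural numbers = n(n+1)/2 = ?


n(n+1)/2 = 207×208/2 = 43056/2 = 21528

Σk = 21528


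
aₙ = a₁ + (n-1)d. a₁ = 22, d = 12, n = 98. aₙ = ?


aₙ = a₁ + (n-1)d
= 22 + (98-1)×12
= 22 + 1164
= 1186

a_98 = 1186


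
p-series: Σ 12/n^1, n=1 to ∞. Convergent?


p-series test: Σ c/n^p converges if p > 1, diverges if p ≤ 1 (constant c > 0 doesn't affect convergence).
p = 1
1 ≤ 1 → DIVERGES

Diverges (p = 1 ≤ 1)


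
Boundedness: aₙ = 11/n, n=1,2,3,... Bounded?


a₁ = 11, a₂ = 11/2, a₃ = 11/3, ...
0 < aₙ ≤ 11 for all n ≥ 1
Lower bound: 0, Upper bound: 11
The sequence IS bounded

Bounded (0 < aₙ ≤ 11)


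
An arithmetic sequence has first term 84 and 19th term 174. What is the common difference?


d = (aₙ - a₁)/(n-1)
= (174 - 84)/(19-1)
= 90/18 = 5

d = 5


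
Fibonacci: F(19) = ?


Fibonacci sequence: 1, 1, 2, 3, 5, 8, 13, 21, 34, 55, 89, ...
F(19) = 4181

F(19) = 4181


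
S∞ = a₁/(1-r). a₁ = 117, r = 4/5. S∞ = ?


S∞ = a₁/(1-r) = 117/(1 - 4/5)
= 117/(1/5)
= 585

S∞ = 585


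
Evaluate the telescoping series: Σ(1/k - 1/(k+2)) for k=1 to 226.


Telescoping with gap 2: two head and two tail terms survive.
= (1 + 1/2) - (1/227 + 1/228)
= 3/2 - 1/227 - 1/228 = 77179/51756

Sum = 77179/51756


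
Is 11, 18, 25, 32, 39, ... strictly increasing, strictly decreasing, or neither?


Differences: 7, 7, 7, 7
All differences > 0 → strictly INCREASING

Monotonically increasing


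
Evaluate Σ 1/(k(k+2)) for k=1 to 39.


1/(k(k+2)) = (1/2)·(1/k - 1/(k+2)) (partial fractions)
Telescoping: Σ = (1/2)·(1 + 1/2 - 1/40 - 1/41) = 2379/3280

Sum = 2379/3280


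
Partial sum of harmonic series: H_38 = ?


H_38 = 1/1 + 1/2 + 1/3 + ... + 1/38
= 2053580969474233/485721041551200
≈ 4.2279

H_38 = 2053580969474233/485721041551200 ≈ 4.2279


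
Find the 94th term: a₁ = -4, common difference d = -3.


aₙ = a₁ + (n-1)d
= -4 + (94-1)×-3
= -4 - 279
= -283

a_94 = -283


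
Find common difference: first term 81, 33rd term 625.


d = (aₙ - a₁)/(n-1)
= (625 - 81)/(33-1)
= 544/32 = 17

d = 17


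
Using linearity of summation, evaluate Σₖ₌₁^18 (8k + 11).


Σ(8k+11) = 8·Σk + 11·n
= 8·171 + 11·18
= 1368 + 198 = 1566

Σ = 1566


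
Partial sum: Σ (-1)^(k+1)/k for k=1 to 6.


S = 1 - 1/2 + 1/3 - 1/4 + 1/5 - 1/6
= 0.6167
(Full series converges to +ln(2) ≈ +0.6931)

S_6 = 0.6167


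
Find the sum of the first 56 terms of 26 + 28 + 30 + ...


aₙ = 26 + (56-1)×2 = 136
Sₙ = n(a₁+aₙ)/2 = 56×(26+136)/2
= 56×162/2 = 4536

S_56 = 4536


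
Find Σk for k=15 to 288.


Σₖ₌15^288 k = Σₖ₌₁^288 k − Σₖ₌₁^14 k
= 288·289/2 − 14·15/2
= 41616 − 105 = 41511

Σk = 41511


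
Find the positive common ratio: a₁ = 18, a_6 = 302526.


r^(n-1) = aₙ/a₁
r^5 = 302526/18 = 16807
r = 16807^(1/5)
= 7

r = 7


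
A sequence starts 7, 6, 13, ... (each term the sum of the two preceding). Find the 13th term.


Computing iteratively: 7, 6, 13, 19, 32, 51, 83, 134, 217, 351, 568, 919, ...
a_13 = 1487

a_13 = 1487


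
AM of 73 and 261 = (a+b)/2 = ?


AM = (73 + 261)/2 = 334/2 = 167

AM = 167


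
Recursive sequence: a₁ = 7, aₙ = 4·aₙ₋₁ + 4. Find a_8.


Computing step by step:
a_1 = 7
a_2 = 32
a_3 = 132
a_4 = 532
a_5 = 2132
a_6 = 8532
a_7 = 34132
a_8 = 136532


a_8 = 136532


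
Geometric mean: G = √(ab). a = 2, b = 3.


GM = √(2×3) = √6 = 2.4495

GM = 2.4495


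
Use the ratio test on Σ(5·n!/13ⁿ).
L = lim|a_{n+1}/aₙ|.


aₙ = 5·n!/13^n
a_{n+1}/aₙ = (n+1)!/13^(n+1) × 13^n/n!  (constant 5 cancels)
= (n+1)/13
L = lim(n→∞) (n+1)/13 = ∞
L > 1 → series DIVERGES

Diverges (ratio test: L = ∞ > 1)


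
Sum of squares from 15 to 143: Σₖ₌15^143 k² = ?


Σₖ₌15^143 k² = Σₖ₌₁^143 k² − Σₖ₌₁^14 k²
= 143·144·287/6 − 14·15·29/6
= 984984 − 1015 = 983969

Σk² = 983969


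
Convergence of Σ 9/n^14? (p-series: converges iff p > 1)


p-series test: Σ c/n^p converges if p > 1, diverges if p ≤ 1 (constant c > 0 doesn't affect convergence).
p = 14
14 > 1 → CONVERGES

Converges (p = 14 > 1)


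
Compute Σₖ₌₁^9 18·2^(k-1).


Sₙ = 18×(2^9 - 1)/(2 - 1)
= 18×(512 - 1)/1
= 18×511/1
= 9198

S_9 = 9198


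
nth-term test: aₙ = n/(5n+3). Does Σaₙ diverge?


lim(n→∞) n/(5n+3) = 1/5 = 1/5  (divide numerator and denominator by n)
lim aₙ = 1/5 ≠ 0 → series DIVERGES

Diverges (lim aₙ = 1/5 ≠ 0)


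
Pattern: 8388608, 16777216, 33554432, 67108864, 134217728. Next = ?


Pattern: powers of 2: 2ⁿ
Terms: 8388608, 16777216, 33554432, 67108864, 134217728
Next term = 268435456

Next term = 268435456


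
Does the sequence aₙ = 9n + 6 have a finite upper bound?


aₙ = 9n + 6 → as n→∞, aₙ→∞
No finite upper bound exists
The sequence is UNBOUNDED

Unbounded (aₙ → ∞ as n → ∞)


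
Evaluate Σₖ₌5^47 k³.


Σₖ₌5^47 k³ = [47·48/2]² − [4·5/2]²
= 1272384 − 100 = 1272284

Σk³ = 1272284


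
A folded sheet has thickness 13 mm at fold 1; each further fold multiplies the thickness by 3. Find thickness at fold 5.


aₙ = a₁·r^(n-1)
= 13×3^4
= 13×81
= 1053

a_5 = 1053


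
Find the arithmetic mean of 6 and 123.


AM = (6 + 123)/2 = 129/2 = 64.5

AM = 64.5


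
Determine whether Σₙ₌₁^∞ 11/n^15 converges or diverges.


p-series test: Σ c/n^p converges if p > 1, diverges if p ≤ 1 (constant c > 0 doesn't affect convergence).
p = 15
15 > 1 → CONVERGES

Converges (p = 15 > 1)


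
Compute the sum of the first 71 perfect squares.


n = 71
n(n+1)(2n+1)/6 = 71×72×143/6
= 731016/6 = 121836

Σk² = 121836


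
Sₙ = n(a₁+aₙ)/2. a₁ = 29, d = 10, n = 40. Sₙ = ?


aₙ = 29 + (40-1)×10 = 419
Sₙ = n(a₁+aₙ)/2 = 40×(29+419)/2
= 40×448/2 = 8960

S_40 = 8960


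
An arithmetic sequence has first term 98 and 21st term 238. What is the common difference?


d = (aₙ - a₁)/(n-1)
= (238 - 98)/(21-1)
= 140/20 = 7

d = 7
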